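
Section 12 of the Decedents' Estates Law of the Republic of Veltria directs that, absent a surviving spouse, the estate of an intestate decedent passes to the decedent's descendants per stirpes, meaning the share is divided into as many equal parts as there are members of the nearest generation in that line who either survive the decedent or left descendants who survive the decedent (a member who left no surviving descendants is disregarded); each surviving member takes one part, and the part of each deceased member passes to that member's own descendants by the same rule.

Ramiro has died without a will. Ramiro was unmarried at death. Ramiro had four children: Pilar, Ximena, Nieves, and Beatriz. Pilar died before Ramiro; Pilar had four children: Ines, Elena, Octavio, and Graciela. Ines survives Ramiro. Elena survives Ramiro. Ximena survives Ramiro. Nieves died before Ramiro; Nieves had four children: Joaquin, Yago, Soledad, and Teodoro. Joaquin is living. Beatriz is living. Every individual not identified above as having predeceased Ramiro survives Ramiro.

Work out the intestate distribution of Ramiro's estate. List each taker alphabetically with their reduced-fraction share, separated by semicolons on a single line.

Beatriz 1/4; Elena 1/16; Graciela 1/16; Ines 1/16; Joaquin 1/16; Octavio 1/16; Soledad 1/16; Teodoro 1/16; Ximena 1/4; Yago 1/16

There is no surviving spouse, so the entire estate passes to Ramiro's descendants per stirpes.
The estate is divided into 4 equal shares of 1/4 among Pilar, Ximena, Nieves, Beatriz.
Pilar predeceased; the 1/4 allotted to Pilar's branch passes to Pilar's issue by representation.
The 1/4 is divided into 4 equal shares of 1/16 among Ines, Elena, Octavio, Graciela.
Ines is living and takes 1/16.
Elena is living and takes 1/16.
Octavio is living and takes 1/16.
Graciela is living and takes 1/16.
Ximena is living and takes 1/4.
Nieves predeceased; the 1/4 allotted to Nieves's branch passes to Nieves's issue by representation.
The 1/4 is divided into 4 equal shares of 1/16 among Joaquin, Yago, Soledad, Teodoro.
Joaquin is living and takes 1/16.
Yago is living and takes 1/16.
Soledad is living and takes 1/16.
Teodoro is living and takes 1/16.
Beatriz is living and takes 1/4.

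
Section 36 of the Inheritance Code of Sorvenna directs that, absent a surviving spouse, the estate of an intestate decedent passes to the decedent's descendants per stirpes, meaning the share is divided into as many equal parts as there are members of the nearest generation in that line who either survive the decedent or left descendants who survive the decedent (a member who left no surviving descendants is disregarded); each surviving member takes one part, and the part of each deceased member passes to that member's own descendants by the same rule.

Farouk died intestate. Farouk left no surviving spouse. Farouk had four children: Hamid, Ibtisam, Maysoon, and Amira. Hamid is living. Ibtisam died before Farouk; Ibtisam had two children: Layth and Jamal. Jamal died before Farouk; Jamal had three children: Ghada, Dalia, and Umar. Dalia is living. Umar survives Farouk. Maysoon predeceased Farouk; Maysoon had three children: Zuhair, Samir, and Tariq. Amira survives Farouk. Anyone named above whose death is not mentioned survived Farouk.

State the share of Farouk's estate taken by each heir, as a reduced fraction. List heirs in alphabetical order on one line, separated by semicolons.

There is no surviving spouse, so the entire estate passes to Farouk's descendants per stirpes.
The estate is divided into 4 equal shares of 1/4 among Hamid, Ibtisam, Maysoon, Amira.
Hamid is living and takes 1/4.
Ibtisam predeceased; the 1/4 allotted to Ibtisam's branch passes to Ibtisam's issue by representation.
The 1/4 is divided into 2 equal shares of 1/8 among Layth, Jamal.
Layth is living and takes 1/8.
Jamal predeceased; the 1/8 allotted to Jamal's branch passes to Jamal's issue by representation.
The 1/8 is divided into 3 equal shares of 1/24 among Ghada, Dalia, Umar.
Ghada is living and takes 1/24.
Dalia is living and takes 1/24.
Umar is living and takes 1/24.
Maysoon predeceased; the 1/4 allotted to Maysoon's branch passes to Maysoon's issue by representation.
The 1/4 is divided into 3 equal shares of 1/12 among Zuhair, Samir, Tariq.
Zuhair is living and takes 1/12.
Samir is living and takes 1/12.
Tariq is living and takes 1/12.
Amira is living and takes 1/4.

Amira 1/4; Dalia 1/24; Ghada 1/24; Hamid 1/4; Layth 1/8; Samir 1/12; Tariq 1/12; Umar 1/24; Zuhair 1/12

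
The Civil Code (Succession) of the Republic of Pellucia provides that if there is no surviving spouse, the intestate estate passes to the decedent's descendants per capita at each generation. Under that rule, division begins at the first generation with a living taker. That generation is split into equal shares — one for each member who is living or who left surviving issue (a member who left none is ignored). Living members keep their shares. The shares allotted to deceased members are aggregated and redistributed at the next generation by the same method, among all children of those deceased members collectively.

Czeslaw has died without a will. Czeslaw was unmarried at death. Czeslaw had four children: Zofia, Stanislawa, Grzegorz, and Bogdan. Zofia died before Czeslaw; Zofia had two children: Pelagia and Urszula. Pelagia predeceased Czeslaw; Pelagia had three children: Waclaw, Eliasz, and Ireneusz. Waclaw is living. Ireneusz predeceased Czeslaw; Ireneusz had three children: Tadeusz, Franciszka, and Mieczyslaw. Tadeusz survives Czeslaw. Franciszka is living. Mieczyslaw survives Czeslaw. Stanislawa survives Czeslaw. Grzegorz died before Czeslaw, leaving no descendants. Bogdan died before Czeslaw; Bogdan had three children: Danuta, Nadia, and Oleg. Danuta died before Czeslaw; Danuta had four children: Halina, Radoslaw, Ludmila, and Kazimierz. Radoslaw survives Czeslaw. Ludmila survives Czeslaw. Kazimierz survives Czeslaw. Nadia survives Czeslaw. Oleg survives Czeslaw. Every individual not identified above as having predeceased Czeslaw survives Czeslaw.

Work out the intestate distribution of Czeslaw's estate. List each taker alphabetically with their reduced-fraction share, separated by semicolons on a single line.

Eliasz 4/105; Franciszka 4/315; Halina 4/105; Kazimierz 4/105; Ludmila 4/105; Mieczyslaw 4/315; Nadia 2/15; Oleg 2/15; Radoslaw 4/105; Stanislawa 1/3; Tadeusz 4/315; Urszula 2/15; Waclaw 4/105

There is no surviving spouse, so the entire estate passes to Czeslaw's descendants per capita at each generation.
At generation 1 (Zofia, Stanislawa, Bogdan) there are 3 shares of (1)/3 = 1/3 each.
Living: Stanislawa — each takes 1/3.
Deceased: Zofia and Bogdan. Their combined 2/3 is pooled and carried to generation 2.
At generation 2 (Pelagia, Urszula, Danuta, Nadia, Oleg) there are 5 shares of (2/3)/5 = 2/15 each.
Living: Urszula, Nadia, and Oleg — each takes 2/15.
Deceased: Pelagia and Danuta. Their combined 4/15 is pooled and carried to generation 3.
At generation 3 (Waclaw, Eliasz, Ireneusz, Halina, Radoslaw, Ludmila, Kazimierz) there are 7 shares of (4/15)/7 = 4/105 each.
Living: Waclaw, Eliasz, Halina, Radoslaw, Ludmila, and Kazimierz — each takes 4/105.
Deceased: Ireneusz. That 4/105 share is carried to generation 4.
At generation 4 (Tadeusz, Franciszka, Mieczyslaw) there are 3 shares of (4/105)/3 = 4/315 each.
Living: Tadeusz, Franciszka, and Mieczyslaw — each takes 4/315.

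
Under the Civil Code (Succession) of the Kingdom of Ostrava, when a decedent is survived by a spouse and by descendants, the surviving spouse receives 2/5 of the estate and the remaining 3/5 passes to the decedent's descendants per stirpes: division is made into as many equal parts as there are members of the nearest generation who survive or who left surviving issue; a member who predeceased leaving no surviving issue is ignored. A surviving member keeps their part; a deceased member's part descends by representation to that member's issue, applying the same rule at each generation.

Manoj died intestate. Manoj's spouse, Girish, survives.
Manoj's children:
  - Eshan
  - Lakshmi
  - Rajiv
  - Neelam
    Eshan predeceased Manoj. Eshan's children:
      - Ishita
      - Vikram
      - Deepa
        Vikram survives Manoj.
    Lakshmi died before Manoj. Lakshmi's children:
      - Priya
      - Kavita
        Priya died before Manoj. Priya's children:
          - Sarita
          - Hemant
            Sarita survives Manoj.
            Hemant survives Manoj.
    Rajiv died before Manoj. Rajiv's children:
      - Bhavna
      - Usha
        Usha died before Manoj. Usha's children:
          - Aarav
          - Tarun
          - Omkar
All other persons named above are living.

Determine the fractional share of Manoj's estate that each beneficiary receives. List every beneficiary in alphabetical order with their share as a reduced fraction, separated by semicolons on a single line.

Aarav 1/40; Bhavna 3/40; Deepa 1/20; Girish 2/5; Hemant 3/80; Ishita 1/20; Kavita 3/40; Neelam 3/20; Omkar 1/40; Sarita 3/80; Tarun 1/40; Vikram 1/20

Girish, as surviving spouse, takes 2/5.
The remaining 3/5 passes to Manoj's descendants per stirpes.
The 3/5 is divided into 4 equal shares of 3/20 among Eshan, Lakshmi, Rajiv, Neelam.
Eshan predeceased; the 3/20 allotted to Eshan's branch passes to Eshan's issue by representation.
The 3/20 is divided into 3 equal shares of 1/20 among Ishita, Vikram, Deepa.
Ishita is living and takes 1/20.
Vikram is living and takes 1/20.
Deepa is living and takes 1/20.
Lakshmi predeceased; the 3/20 allotted to Lakshmi's branch passes to Lakshmi's issue by representation.
The 3/20 is divided into 2 equal shares of 3/40 among Priya, Kavita.
Priya predeceased; the 3/40 allotted to Priya's branch passes to Priya's issue by representation.
The 3/40 is divided into 2 equal shares of 3/80 among Sarita, Hemant.
Sarita is living and takes 3/80.
Hemant is living and takes 3/80.
Kavita is living and takes 3/40.
Rajiv predeceased; the 3/20 allotted to Rajiv's branch passes to Rajiv's issue by representation.
The 3/20 is divided into 2 equal shares of 3/40 among Bhavna, Usha.
Bhavna is living and takes 3/40.
Usha predeceased; the 3/40 allotted to Usha's branch passes to Usha's issue by representation.
The 3/40 is divided into 3 equal shares of 1/40 among Aarav, Tarun, Omkar.
Aarav is living and takes 1/40.
Tarun is living and takes 1/40.
Omkar is living and takes 1/40.
Neelam is living and takes 3/20.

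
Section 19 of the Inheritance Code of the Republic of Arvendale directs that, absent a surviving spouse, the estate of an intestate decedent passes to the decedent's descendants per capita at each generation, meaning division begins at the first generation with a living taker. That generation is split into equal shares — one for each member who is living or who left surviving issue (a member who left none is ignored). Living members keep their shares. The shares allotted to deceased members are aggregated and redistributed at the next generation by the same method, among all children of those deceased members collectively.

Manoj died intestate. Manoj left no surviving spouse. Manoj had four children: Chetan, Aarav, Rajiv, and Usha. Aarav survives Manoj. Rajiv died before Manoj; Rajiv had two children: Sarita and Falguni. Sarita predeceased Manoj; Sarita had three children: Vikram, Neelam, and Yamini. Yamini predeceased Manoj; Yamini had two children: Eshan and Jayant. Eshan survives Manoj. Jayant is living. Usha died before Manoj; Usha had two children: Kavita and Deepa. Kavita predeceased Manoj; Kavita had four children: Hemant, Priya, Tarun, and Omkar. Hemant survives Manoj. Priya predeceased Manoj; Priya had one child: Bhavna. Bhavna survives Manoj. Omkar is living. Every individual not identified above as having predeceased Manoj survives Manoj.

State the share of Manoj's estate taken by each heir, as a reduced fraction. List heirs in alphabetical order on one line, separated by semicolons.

Aarav 1/4; Bhavna 1/42; Chetan 1/4; Deepa 1/8; Eshan 1/42; Falguni 1/8; Hemant 1/28; Jayant 1/42; Neelam 1/28; Omkar 1/28; Tarun 1/28; Vikram 1/28

There is no surviving spouse, so the entire estate passes to Manoj's descendants per capita at each generation.
At generation 1 (Chetan, Aarav, Rajiv, Usha) there are 4 shares of (1)/4 = 1/4 each.
Living: Chetan and Aarav — each takes 1/4.
Deceased: Rajiv and Usha. Their combined 1/2 is pooled and carried to generation 2.
At generation 2 (Sarita, Falguni, Kavita, Deepa) there are 4 shares of (1/2)/4 = 1/8 each.
Living: Falguni and Deepa — each takes 1/8.
Deceased: Sarita and Kavita. Their combined 1/4 is pooled and carried to generation 3.
At generation 3 (Vikram, Neelam, Yamini, Hemant, Priya, Tarun, Omkar) there are 7 shares of (1/4)/7 = 1/28 each.
Living: Vikram, Neelam, Hemant, Tarun, and Omkar — each takes 1/28.
Deceased: Yamini and Priya. Their combined 1/14 is pooled and carried to generation 4.
At generation 4 (Eshan, Jayant, Bhavna) there are 3 shares of (1/14)/3 = 1/42 each.
Living: Eshan, Jayant, and Bhavna — each takes 1/42.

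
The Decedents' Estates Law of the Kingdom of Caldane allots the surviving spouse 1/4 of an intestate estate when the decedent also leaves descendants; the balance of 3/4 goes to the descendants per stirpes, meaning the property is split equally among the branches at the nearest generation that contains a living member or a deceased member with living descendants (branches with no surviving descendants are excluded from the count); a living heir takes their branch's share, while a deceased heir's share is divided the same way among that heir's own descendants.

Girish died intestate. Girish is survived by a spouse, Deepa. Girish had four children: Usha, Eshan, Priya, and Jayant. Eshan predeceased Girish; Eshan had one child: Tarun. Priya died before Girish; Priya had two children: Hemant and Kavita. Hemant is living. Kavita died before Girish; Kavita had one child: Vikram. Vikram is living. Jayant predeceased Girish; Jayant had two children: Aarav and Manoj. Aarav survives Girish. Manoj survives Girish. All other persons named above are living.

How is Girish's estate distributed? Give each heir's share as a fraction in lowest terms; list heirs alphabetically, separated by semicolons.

Deepa, as surviving spouse, takes 1/4.
The remaining 3/4 passes to Girish's descendants per stirpes.
The 3/4 is divided into 4 equal shares of 3/16 among Usha, Eshan, Priya, Jayant.
Usha is living and takes 3/16.
Eshan predeceased; the 3/16 allotted to Eshan's branch passes to Eshan's issue by representation.
Tarun is the sole taker at this level and receives the full 3/16.
Priya predeceased; the 3/16 allotted to Priya's branch passes to Priya's issue by representation.
The 3/16 is divided into 2 equal shares of 3/32 among Hemant, Kavita.
Hemant is living and takes 3/32.
Kavita predeceased; the 3/32 allotted to Kavita's branch passes to Kavita's issue by representation.
Vikram is the sole taker at this level and receives the full 3/32.
Jayant predeceased; the 3/16 allotted to Jayant's branch passes to Jayant's issue by representation.
The 3/16 is divided into 2 equal shares of 3/32 among Aarav, Manoj.
Aarav is living and takes 3/32.
Manoj is living and takes 3/32.

Aarav 3/32; Deepa 1/4; Hemant 3/32; Manoj 3/32; Tarun 3/16; Usha 3/16; Vikram 3/32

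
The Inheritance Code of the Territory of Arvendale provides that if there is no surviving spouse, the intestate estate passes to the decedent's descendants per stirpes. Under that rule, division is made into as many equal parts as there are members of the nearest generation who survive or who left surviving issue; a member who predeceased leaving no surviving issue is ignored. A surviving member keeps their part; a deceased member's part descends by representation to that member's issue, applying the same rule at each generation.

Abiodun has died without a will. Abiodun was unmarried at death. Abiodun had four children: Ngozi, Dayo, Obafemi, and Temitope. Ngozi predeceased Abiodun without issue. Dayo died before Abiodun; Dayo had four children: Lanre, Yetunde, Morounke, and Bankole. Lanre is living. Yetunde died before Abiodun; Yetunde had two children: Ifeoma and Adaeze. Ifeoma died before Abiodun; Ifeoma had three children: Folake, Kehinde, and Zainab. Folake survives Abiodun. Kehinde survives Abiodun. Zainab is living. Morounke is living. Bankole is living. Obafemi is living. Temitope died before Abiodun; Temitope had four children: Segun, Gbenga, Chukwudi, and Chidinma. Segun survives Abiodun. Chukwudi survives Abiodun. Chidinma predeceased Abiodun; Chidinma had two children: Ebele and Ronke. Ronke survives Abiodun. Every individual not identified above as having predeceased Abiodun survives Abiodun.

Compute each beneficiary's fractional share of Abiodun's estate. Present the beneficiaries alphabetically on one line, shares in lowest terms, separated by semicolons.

There is no surviving spouse, so the entire estate passes to Abiodun's descendants per stirpes.
Ngozi left no surviving issue, so that branch lapses and is disregarded.
The estate is divided into 3 equal shares of 1/3 among Dayo, Obafemi, Temitope.
Dayo predeceased; the 1/3 allotted to Dayo's branch passes to Dayo's issue by representation.
The 1/3 is divided into 4 equal shares of 1/12 among Lanre, Yetunde, Morounke, Bankole.
Lanre is living and takes 1/12.
Yetunde predeceased; the 1/12 allotted to Yetunde's branch passes to Yetunde's issue by representation.
The 1/12 is divided into 2 equal shares of 1/24 among Ifeoma, Adaeze.
Ifeoma predeceased; the 1/24 allotted to Ifeoma's branch passes to Ifeoma's issue by representation.
The 1/24 is divided into 3 equal shares of 1/72 among Folake, Kehinde, Zainab.
Folake is living and takes 1/72.
Kehinde is living and takes 1/72.
Zainab is living and takes 1/72.
Adaeze is living and takes 1/24.
Morounke is living and takes 1/12.
Bankole is living and takes 1/12.
Obafemi is living and takes 1/3.
Temitope predeceased; the 1/3 allotted to Temitope's branch passes to Temitope's issue by representation.
The 1/3 is divided into 4 equal shares of 1/12 among Segun, Gbenga, Chukwudi, Chidinma.
Segun is living and takes 1/12.
Gbenga is living and takes 1/12.
Chukwudi is living and takes 1/12.
Chidinma predeceased; the 1/12 allotted to Chidinma's branch passes to Chidinma's issue by representation.
The 1/12 is divided into 2 equal shares of 1/24 among Ebele, Ronke.
Ebele is living and takes 1/24.
Ronke is living and takes 1/24.

Adaeze 1/24; Bankole 1/12; Chukwudi 1/12; Ebele 1/24; Folake 1/72; Gbenga 1/12; Kehinde 1/72; Lanre 1/12; Morounke 1/12; Obafemi 1/3; Ronke 1/24; Segun 1/12; Zainab 1/72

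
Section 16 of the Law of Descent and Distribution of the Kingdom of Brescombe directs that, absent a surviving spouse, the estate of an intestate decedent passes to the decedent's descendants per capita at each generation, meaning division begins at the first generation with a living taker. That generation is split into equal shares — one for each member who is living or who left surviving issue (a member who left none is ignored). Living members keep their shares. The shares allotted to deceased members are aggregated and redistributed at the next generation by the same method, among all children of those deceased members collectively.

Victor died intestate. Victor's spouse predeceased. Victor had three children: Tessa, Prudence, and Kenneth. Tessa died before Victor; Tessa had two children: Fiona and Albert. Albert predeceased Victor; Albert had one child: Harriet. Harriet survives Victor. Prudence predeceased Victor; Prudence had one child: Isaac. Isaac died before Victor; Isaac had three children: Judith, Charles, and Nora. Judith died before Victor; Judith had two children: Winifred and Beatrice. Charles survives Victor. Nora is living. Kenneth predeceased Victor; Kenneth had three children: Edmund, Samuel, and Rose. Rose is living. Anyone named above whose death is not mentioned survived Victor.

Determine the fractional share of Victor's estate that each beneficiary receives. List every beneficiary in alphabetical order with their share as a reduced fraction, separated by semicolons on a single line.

There is no surviving spouse, so the entire estate passes to Victor's descendants per capita at each generation.
No one at generation 1 (Tessa, Prudence, Kenneth) is living; moving to the next generation.
At generation 2 (Fiona, Albert, Isaac, Edmund, Samuel, Rose) there are 6 shares of (1)/6 = 1/6 each.
Living: Fiona, Edmund, Samuel, and Rose — each takes 1/6.
Deceased: Albert and Isaac. Their combined 1/3 is pooled and carried to generation 3.
At generation 3 (Harriet, Judith, Charles, Nora) there are 4 shares of (1/3)/4 = 1/12 each.
Living: Harriet, Charles, and Nora — each takes 1/12.
Deceased: Judith. That 1/12 share is carried to generation 4.
At generation 4 (Winifred, Beatrice) there are 2 shares of (1/12)/2 = 1/24 each.
Living: Winifred and Beatrice — each takes 1/24.

Beatrice 1/24; Charles 1/12; Edmund 1/6; Fiona 1/6; Harriet 1/12; Nora 1/12; Rose 1/6; Samuel 1/6; Winifred 1/24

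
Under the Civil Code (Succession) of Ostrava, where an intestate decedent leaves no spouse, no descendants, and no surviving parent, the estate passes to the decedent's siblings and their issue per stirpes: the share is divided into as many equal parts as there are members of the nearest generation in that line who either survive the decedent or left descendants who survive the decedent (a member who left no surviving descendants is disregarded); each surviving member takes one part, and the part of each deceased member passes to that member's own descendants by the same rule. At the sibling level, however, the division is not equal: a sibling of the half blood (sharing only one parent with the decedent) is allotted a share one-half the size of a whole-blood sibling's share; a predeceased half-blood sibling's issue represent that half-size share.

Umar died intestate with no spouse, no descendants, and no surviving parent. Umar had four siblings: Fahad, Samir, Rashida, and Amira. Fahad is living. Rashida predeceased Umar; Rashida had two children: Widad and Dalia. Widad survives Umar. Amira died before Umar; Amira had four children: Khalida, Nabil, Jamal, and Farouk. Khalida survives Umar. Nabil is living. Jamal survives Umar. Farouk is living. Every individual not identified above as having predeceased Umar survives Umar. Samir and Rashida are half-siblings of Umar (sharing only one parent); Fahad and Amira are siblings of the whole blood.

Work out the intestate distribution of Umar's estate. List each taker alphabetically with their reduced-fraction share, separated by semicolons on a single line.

No spouse, descendants, or parent survives, so the estate passes to Umar's siblings per stirpes.
Half-blood siblings count for one-half the weight of whole-blood siblings at the initial division.
Dividing 1 in proportion to weights (total weight 3): Fahad (weight 1) → 1/3; Samir (weight 1/2) → 1/6; Rashida (weight 1/2) → 1/6; Amira (weight 1) → 1/3.
Fahad is living and takes 1/3.
Samir is living and takes 1/6.
Rashida predeceased; the 1/6 allotted to Rashida's branch passes to Rashida's issue by representation.
The 1/6 is divided into 2 equal shares of 1/12 among Widad, Dalia.
Widad is living and takes 1/12.
Dalia is living and takes 1/12.
Amira predeceased; the 1/3 allotted to Amira's branch passes to Amira's issue by representation.
The 1/3 is divided into 4 equal shares of 1/12 among Khalida, Nabil, Jamal, Farouk.
Khalida is living and takes 1/12.
Nabil is living and takes 1/12.
Jamal is living and takes 1/12.
Farouk is living and takes 1/12.

Dalia 1/12; Fahad 1/3; Farouk 1/12; Jamal 1/12; Khalida 1/12; Nabil 1/12; Samir 1/6; Widad 1/12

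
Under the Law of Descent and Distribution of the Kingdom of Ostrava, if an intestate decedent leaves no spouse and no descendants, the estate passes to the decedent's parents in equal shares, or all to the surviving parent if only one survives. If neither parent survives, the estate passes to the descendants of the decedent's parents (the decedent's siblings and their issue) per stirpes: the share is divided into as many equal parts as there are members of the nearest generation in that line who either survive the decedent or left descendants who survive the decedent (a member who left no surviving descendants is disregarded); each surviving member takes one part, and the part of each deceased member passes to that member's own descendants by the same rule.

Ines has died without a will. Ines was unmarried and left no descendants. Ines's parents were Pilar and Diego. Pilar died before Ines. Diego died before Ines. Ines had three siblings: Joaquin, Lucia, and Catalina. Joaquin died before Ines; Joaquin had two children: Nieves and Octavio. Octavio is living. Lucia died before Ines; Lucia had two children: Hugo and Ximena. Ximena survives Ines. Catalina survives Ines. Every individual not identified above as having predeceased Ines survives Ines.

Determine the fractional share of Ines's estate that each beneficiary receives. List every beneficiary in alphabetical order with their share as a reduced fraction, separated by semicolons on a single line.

Neither parent survives and there are no descendants, so the estate passes to Ines's siblings and their issue per stirpes.
The estate is divided into 3 equal shares of 1/3 among Joaquin, Lucia, Catalina.
Joaquin predeceased; the 1/3 allotted to Joaquin's branch passes to Joaquin's issue by representation.
The 1/3 is divided into 2 equal shares of 1/6 among Nieves, Octavio.
Nieves is living and takes 1/6.
Octavio is living and takes 1/6.
Lucia predeceased; the 1/3 allotted to Lucia's branch passes to Lucia's issue by representation.
The 1/3 is divided into 2 equal shares of 1/6 among Hugo, Ximena.
Hugo is living and takes 1/6.
Ximena is living and takes 1/6.
Catalina is living and takes 1/3.

Catalina 1/3; Hugo 1/6; Nieves 1/6; Octavio 1/6; Ximena 1/6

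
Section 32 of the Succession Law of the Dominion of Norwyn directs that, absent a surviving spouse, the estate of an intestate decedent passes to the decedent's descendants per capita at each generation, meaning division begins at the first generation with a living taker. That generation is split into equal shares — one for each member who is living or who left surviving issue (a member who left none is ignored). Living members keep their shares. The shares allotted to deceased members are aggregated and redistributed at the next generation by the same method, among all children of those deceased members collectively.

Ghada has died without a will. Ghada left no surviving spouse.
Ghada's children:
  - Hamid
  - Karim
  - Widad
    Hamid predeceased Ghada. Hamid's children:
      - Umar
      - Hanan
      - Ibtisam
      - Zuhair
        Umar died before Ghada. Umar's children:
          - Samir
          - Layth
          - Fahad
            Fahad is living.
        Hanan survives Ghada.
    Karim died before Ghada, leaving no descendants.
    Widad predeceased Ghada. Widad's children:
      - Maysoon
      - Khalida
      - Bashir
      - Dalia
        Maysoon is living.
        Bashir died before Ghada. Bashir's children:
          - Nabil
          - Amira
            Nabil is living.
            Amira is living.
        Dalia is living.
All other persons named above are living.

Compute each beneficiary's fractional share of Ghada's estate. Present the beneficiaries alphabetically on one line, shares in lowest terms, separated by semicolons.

Amira 1/20; Dalia 1/8; Fahad 1/20; Hanan 1/8; Ibtisam 1/8; Khalida 1/8; Layth 1/20; Maysoon 1/8; Nabil 1/20; Samir 1/20; Zuhair 1/8

There is no surviving spouse, so the entire estate passes to Ghada's descendants per capita at each generation.
No one at generation 1 (Hamid, Widad) is living; moving to the next generation.
At generation 2 (Umar, Hanan, Ibtisam, Zuhair, Maysoon, Khalida, Bashir, Dalia) there are 8 shares of (1)/8 = 1/8 each.
Living: Hanan, Ibtisam, Zuhair, Maysoon, Khalida, and Dalia — each takes 1/8.
Deceased: Umar and Bashir. Their combined 1/4 is pooled and carried to generation 3.
At generation 3 (Samir, Layth, Fahad, Nabil, Amira) there are 5 shares of (1/4)/5 = 1/20 each.
Living: Samir, Layth, Fahad, Nabil, and Amira — each takes 1/20.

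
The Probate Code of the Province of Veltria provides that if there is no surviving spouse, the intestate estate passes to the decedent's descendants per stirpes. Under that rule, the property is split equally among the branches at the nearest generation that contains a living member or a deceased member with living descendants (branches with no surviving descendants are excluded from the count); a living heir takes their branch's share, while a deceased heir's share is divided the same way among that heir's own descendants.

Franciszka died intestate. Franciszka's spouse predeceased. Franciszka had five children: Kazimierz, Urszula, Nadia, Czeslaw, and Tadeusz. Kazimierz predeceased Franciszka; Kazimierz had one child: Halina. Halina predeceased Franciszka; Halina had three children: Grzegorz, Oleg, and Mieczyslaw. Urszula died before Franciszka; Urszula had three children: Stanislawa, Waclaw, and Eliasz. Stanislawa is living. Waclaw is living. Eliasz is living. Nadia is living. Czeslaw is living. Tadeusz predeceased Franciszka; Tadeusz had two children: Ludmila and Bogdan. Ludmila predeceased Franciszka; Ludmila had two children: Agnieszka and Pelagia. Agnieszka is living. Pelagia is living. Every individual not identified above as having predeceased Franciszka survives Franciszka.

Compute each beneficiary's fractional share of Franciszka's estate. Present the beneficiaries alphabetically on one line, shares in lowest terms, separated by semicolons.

Agnieszka 1/20; Bogdan 1/10; Czeslaw 1/5; Eliasz 1/15; Grzegorz 1/15; Mieczyslaw 1/15; Nadia 1/5; Oleg 1/15; Pelagia 1/20; Stanislawa 1/15; Waclaw 1/15

There is no surviving spouse, so the entire estate passes to Franciszka's descendants per stirpes.
The estate is divided into 5 equal shares of 1/5 among Kazimierz, Urszula, Nadia, Czeslaw, Tadeusz.
Kazimierz predeceased; the 1/5 allotted to Kazimierz's branch passes to Kazimierz's issue by representation.
Halina's line is the sole branch at this level, so the full 1/5 passes to Halina's issue by representation.
The 1/5 is divided into 3 equal shares of 1/15 among Grzegorz, Oleg, Mieczyslaw.
Grzegorz is living and takes 1/15.
Oleg is living and takes 1/15.
Mieczyslaw is living and takes 1/15.
Urszula predeceased; the 1/5 allotted to Urszula's branch passes to Urszula's issue by representation.
The 1/5 is divided into 3 equal shares of 1/15 among Stanislawa, Waclaw, Eliasz.
Stanislawa is living and takes 1/15.
Waclaw is living and takes 1/15.
Eliasz is living and takes 1/15.
Nadia is living and takes 1/5.
Czeslaw is living and takes 1/5.
Tadeusz predeceased; the 1/5 allotted to Tadeusz's branch passes to Tadeusz's issue by representation.
The 1/5 is divided into 2 equal shares of 1/10 among Ludmila, Bogdan.
Ludmila predeceased; the 1/10 allotted to Ludmila's branch passes to Ludmila's issue by representation.
The 1/10 is divided into 2 equal shares of 1/20 among Agnieszka, Pelagia.
Agnieszka is living and takes 1/20.
Pelagia is living and takes 1/20.
Bogdan is living and takes 1/10.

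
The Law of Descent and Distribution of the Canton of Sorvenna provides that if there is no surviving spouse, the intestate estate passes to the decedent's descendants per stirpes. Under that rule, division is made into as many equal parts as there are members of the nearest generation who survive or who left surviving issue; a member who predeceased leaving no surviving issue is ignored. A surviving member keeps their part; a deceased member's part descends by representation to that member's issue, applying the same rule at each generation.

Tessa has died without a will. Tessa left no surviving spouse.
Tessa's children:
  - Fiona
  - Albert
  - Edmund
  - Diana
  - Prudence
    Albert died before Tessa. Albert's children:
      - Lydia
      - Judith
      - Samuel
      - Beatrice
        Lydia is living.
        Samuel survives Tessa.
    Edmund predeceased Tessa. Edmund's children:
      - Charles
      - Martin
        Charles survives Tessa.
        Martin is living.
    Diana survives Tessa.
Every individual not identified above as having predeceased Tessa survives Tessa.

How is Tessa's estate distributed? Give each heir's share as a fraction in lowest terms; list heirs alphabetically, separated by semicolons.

There is no surviving spouse, so the entire estate passes to Tessa's descendants per stirpes.
The estate is divided into 5 equal shares of 1/5 among Fiona, Albert, Edmund, Diana, Prudence.
Fiona is living and takes 1/5.
Albert predeceased; the 1/5 allotted to Albert's branch passes to Albert's issue by representation.
The 1/5 is divided into 4 equal shares of 1/20 among Lydia, Judith, Samuel, Beatrice.
Lydia is living and takes 1/20.
Judith is living and takes 1/20.
Samuel is living and takes 1/20.
Beatrice is living and takes 1/20.
Edmund predeceased; the 1/5 allotted to Edmund's branch passes to Edmund's issue by representation.
The 1/5 is divided into 2 equal shares of 1/10 among Charles, Martin.
Charles is living and takes 1/10.
Martin is living and takes 1/10.
Diana is living and takes 1/5.
Prudence is living and takes 1/5.

Beatrice 1/20; Charles 1/10; Diana 1/5; Fiona 1/5; Judith 1/20; Lydia 1/20; Martin 1/10; Prudence 1/5; Samuel 1/20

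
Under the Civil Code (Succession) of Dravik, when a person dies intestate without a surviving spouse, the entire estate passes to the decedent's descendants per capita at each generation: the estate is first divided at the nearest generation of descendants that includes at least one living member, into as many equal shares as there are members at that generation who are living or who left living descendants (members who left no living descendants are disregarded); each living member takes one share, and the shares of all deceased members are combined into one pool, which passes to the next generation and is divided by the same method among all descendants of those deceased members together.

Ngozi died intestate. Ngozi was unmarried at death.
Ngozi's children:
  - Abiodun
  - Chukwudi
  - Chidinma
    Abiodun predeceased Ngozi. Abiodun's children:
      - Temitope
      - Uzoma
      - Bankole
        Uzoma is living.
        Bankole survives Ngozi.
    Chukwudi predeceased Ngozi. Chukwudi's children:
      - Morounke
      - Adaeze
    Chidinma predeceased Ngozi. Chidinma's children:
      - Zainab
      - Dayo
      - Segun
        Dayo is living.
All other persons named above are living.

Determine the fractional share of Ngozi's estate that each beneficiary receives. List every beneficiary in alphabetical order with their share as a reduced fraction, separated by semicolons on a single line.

There is no surviving spouse, so the entire estate passes to Ngozi's descendants per capita at each generation.
No one at generation 1 (Abiodun, Chukwudi, Chidinma) is living; moving to the next generation.
At generation 2 (Temitope, Uzoma, Bankole, Morounke, Adaeze, Zainab, Dayo, Segun) there are 8 shares of (1)/8 = 1/8 each.
Living: Temitope, Uzoma, Bankole, Morounke, Adaeze, Zainab, Dayo, and Segun — each takes 1/8.

Adaeze 1/8; Bankole 1/8; Dayo 1/8; Morounke 1/8; Segun 1/8; Temitope 1/8; Uzoma 1/8; Zainab 1/8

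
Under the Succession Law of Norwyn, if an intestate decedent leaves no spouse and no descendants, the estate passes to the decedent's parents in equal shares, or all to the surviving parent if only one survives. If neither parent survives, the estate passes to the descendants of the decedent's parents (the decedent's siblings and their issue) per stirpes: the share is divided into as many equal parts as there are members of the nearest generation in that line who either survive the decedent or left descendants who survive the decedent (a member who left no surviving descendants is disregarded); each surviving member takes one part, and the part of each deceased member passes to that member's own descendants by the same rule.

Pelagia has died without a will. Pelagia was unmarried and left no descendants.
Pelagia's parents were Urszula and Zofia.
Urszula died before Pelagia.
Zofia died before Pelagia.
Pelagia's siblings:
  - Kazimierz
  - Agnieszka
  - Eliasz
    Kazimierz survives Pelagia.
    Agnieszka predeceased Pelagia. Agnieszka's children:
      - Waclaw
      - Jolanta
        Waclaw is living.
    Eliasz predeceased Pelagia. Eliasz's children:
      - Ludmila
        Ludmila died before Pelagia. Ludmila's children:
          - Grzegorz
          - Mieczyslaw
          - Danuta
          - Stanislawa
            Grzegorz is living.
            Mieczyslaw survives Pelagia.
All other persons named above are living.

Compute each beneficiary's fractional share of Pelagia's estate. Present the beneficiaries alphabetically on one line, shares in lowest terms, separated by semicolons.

Danuta 1/12; Grzegorz 1/12; Jolanta 1/6; Kazimierz 1/3; Mieczyslaw 1/12; Stanislawa 1/12; Waclaw 1/6

Neither parent survives and there are no descendants, so the estate passes to Pelagia's siblings and their issue per stirpes.
The estate is divided into 3 equal shares of 1/3 among Kazimierz, Agnieszka, Eliasz.
Kazimierz is living and takes 1/3.
Agnieszka predeceased; the 1/3 allotted to Agnieszka's branch passes to Agnieszka's issue by representation.
The 1/3 is divided into 2 equal shares of 1/6 among Waclaw, Jolanta.
Waclaw is living and takes 1/6.
Jolanta is living and takes 1/6.
Eliasz predeceased; the 1/3 allotted to Eliasz's branch passes to Eliasz's issue by representation.
Ludmila's line is the sole branch at this level, so the full 1/3 passes to Ludmila's issue by representation.
The 1/3 is divided into 4 equal shares of 1/12 among Grzegorz, Mieczyslaw, Danuta, Stanislawa.
Grzegorz is living and takes 1/12.
Mieczyslaw is living and takes 1/12.
Danuta is living and takes 1/12.
Stanislawa is living and takes 1/12.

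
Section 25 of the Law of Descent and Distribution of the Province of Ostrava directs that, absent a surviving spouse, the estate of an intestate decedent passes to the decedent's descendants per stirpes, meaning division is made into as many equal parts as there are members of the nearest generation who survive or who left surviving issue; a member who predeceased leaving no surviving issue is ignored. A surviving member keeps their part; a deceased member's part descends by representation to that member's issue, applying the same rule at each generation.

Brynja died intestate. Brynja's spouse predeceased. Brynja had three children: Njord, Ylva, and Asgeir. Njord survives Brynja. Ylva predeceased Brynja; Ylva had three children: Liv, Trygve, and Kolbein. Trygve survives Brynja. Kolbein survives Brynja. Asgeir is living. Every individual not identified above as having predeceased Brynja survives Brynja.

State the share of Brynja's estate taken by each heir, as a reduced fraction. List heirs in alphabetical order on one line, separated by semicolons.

Asgeir 1/3; Kolbein 1/9; Liv 1/9; Njord 1/3; Trygve 1/9

There is no surviving spouse, so the entire estate passes to Brynja's descendants per stirpes.
The estate is divided into 3 equal shares of 1/3 among Njord, Ylva, Asgeir.
Njord is living and takes 1/3.
Ylva predeceased; the 1/3 allotted to Ylva's branch passes to Ylva's issue by representation.
The 1/3 is divided into 3 equal shares of 1/9 among Liv, Trygve, Kolbein.
Liv is living and takes 1/9.
Trygve is living and takes 1/9.
Kolbein is living and takes 1/9.
Asgeir is living and takes 1/3.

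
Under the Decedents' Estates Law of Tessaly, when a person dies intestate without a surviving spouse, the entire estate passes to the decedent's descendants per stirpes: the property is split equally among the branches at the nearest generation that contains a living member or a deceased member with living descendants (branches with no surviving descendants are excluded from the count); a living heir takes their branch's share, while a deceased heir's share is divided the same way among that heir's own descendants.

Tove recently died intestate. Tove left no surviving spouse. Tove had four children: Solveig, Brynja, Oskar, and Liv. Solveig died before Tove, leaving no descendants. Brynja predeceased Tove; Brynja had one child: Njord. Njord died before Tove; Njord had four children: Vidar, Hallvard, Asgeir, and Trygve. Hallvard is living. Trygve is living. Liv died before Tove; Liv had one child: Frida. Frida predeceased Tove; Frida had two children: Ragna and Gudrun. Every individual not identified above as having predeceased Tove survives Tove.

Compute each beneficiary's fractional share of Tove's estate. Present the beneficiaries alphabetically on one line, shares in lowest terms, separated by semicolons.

Asgeir 1/12; Gudrun 1/6; Hallvard 1/12; Oskar 1/3; Ragna 1/6; Trygve 1/12; Vidar 1/12

There is no surviving spouse, so the entire estate passes to Tove's descendants per stirpes.
Solveig left no surviving issue, so that branch lapses and is disregarded.
The estate is divided into 3 equal shares of 1/3 among Brynja, Oskar, Liv.
Brynja predeceased; the 1/3 allotted to Brynja's branch passes to Brynja's issue by representation.
Njord's line is the sole branch at this level, so the full 1/3 passes to Njord's issue by representation.
The 1/3 is divided into 4 equal shares of 1/12 among Vidar, Hallvard, Asgeir, Trygve.
Vidar is living and takes 1/12.
Hallvard is living and takes 1/12.
Asgeir is living and takes 1/12.
Trygve is living and takes 1/12.
Oskar is living and takes 1/3.
Liv predeceased; the 1/3 allotted to Liv's branch passes to Liv's issue by representation.
Frida's line is the sole branch at this level, so the full 1/3 passes to Frida's issue by representation.
The 1/3 is divided into 2 equal shares of 1/6 among Ragna, Gudrun.
Ragna is living and takes 1/6.
Gudrun is living and takes 1/6.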